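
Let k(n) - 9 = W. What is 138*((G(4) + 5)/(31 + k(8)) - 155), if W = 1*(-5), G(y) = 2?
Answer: -106812/5 ≈ -21362.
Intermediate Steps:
W = -5
k(n) = 4 (k(n) = 9 - 5 = 4)
138*((G(4) + 5)/(31 + k(8)) - 155) = 138*((2 + 5)/(31 + 4) - 155) = 138*(7/35 - 155) = 138*(7*(1/35) - 155) = 138*(1/5 - 155) = 138*(-774/5) = -106812/5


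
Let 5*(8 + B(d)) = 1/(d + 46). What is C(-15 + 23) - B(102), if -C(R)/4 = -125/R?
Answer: 52169/740 ≈ 70.499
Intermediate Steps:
C(R) = 500/R (C(R) = -(-500)/R = 500/R)
B(d) = -8 + 1/(5*(46 + d)) (B(d) = -8 + 1/(5*(d + 46)) = -8 + 1/(5*(46 + d)))
C(-15 + 23) - B(102) = 500/(-15 + 23) - (-1839 - 40*102)/(5*(46 + 102)) = 500/8 - (-1839 - 4080)/(5*148) = 500*(⅛) - (-5919)/(5*148) = 125/2 - 1*(-5919/740) = 125/2 + 5919/740 = 52169/740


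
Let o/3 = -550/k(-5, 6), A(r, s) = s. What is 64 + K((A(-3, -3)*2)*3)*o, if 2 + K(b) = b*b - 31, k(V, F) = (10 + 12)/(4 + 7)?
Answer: -240011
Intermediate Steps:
k(V, F) = 2 (k(V, F) = 22/11 = 22*(1/11) = 2)
o = -825 (o = 3*(-550/2) = 3*(-550*½) = 3*(-275) = -825)
K(b) = -33 + b² (K(b) = -2 + (b*b - 31) = -2 + (b² - 31) = -2 + (-31 + b²) = -33 + b²)
64 + K((A(-3, -3)*2)*3)*o = 64 + (-33 + (-3*2*3)²)*(-825) = 64 + (-33 + (-6*3)²)*(-825) = 64 + (-33 + (-18)²)*(-825) = 64 + (-33 + 324)*(-825) = 64 + 291*(-825) = 64 - 240075 = -240011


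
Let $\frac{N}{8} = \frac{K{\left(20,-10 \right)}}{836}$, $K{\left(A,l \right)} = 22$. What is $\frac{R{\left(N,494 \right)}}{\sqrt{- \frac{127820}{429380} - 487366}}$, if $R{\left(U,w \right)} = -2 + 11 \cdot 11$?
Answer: $- \frac{119 i \sqrt{4584405718145}}{1494752435} \approx - 0.17046 i$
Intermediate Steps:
$N = \frac{4}{19}$ ($N = 8 \cdot \frac{22}{836} = 8 \cdot 22 \cdot \frac{1}{836} = 8 \cdot \frac{1}{38} = \frac{4}{19} \approx 0.21053$)
$R{\left(U,w \right)} = 119$ ($R{\left(U,w \right)} = -2 + 121 = 119$)
$\frac{R{\left(N,494 \right)}}{\sqrt{- \frac{127820}{429380} - 487366}} = \frac{119}{\sqrt{- \frac{127820}{429380} - 487366}} = \frac{119}{\sqrt{\left(-127820\right) \frac{1}{429380} - 487366}} = \frac{119}{\sqrt{- \frac{913}{3067} - 487366}} = \frac{119}{\sqrt{- \frac{1494752435}{3067}}} = \frac{119}{\frac{1}{3067} i \sqrt{4584405718145}} = 119 \left(- \frac{i \sqrt{4584405718145}}{1494752435}\right) = - \frac{119 i \sqrt{4584405718145}}{1494752435}$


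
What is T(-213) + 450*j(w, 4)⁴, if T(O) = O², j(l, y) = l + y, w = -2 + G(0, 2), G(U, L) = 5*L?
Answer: 9376569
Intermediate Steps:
w = 8 (w = -2 + 5*2 = -2 + 10 = 8)
T(-213) + 450*j(w, 4)⁴ = (-213)² + 450*(8 + 4)⁴ = 45369 + 450*12⁴ = 45369 + 450*20736 = 45369 + 9331200 = 9376569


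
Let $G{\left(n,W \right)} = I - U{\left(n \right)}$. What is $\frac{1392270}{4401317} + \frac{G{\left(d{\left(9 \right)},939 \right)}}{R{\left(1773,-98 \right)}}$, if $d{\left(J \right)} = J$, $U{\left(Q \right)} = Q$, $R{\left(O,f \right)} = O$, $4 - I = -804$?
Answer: $\frac{5985146993}{7803535041} \approx 0.76698$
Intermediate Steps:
$I = 808$ ($I = 4 - -804 = 4 + 804 = 808$)
$G{\left(n,W \right)} = 808 - n$
$\frac{1392270}{4401317} + \frac{G{\left(d{\left(9 \right)},939 \right)}}{R{\left(1773,-98 \right)}} = \frac{1392270}{4401317} + \frac{808 - 9}{1773} = 1392270 \cdot \frac{1}{4401317} + \left(808 - 9\right) \frac{1}{1773} = \frac{1392270}{4401317} + 799 \cdot \frac{1}{1773} = \frac{1392270}{4401317} + \frac{799}{1773} = \frac{5985146993}{7803535041}$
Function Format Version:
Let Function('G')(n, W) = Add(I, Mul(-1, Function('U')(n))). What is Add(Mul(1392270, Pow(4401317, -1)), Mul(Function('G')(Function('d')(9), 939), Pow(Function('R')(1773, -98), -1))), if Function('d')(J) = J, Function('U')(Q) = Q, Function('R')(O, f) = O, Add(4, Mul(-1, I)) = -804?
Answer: Rational(5985146993, 7803535041) ≈ 0.76698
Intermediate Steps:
I = 808 (I = Add(4, Mul(-1, -804)) = Add(4, 804) = 808)
Function('G')(n, W) = Add(808, Mul(-1, n))
Add(Mul(1392270, Pow(4401317, -1)), Mul(Function('G')(Function('d')(9), 939), Pow(Function('R')(1773, -98), -1))) = Add(Mul(1392270, Pow(4401317, -1)), Mul(Add(808, Mul(-1, 9)), Pow(1773, -1))) = Add(Mul(1392270, Rational(1, 4401317)), Mul(Add(808, -9), Rational(1, 1773))) = Add(Rational(1392270, 4401317), Mul(799, Rational(1, 1773))) = Add(Rational(1392270, 4401317), Rational(799, 1773)) = Rational(5985146993, 7803535041)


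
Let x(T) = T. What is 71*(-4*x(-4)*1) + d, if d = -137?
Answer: 999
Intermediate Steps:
71*(-4*x(-4)*1) + d = 71*(-4*(-4)*1) - 137 = 71*(16*1) - 137 = 71*16 - 137 = 1136 - 137 = 999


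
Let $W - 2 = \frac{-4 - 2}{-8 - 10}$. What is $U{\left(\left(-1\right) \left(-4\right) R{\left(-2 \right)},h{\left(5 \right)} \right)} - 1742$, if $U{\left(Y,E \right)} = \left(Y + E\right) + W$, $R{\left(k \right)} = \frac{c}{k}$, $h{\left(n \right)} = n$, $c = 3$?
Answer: $- \frac{5222}{3} \approx -1740.7$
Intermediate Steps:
$R{\left(k \right)} = \frac{3}{k}$
$W = \frac{7}{3}$ ($W = 2 + \frac{-4 - 2}{-8 - 10} = 2 - \frac{6}{-18} = 2 - - \frac{1}{3} = 2 + \frac{1}{3} = \frac{7}{3} \approx 2.3333$)
$U{\left(Y,E \right)} = \frac{7}{3} + E + Y$ ($U{\left(Y,E \right)} = \left(Y + E\right) + \frac{7}{3} = \left(E + Y\right) + \frac{7}{3} = \frac{7}{3} + E + Y$)
$U{\left(\left(-1\right) \left(-4\right) R{\left(-2 \right)},h{\left(5 \right)} \right)} - 1742 = \left(\frac{7}{3} + 5 + \left(-1\right) \left(-4\right) \frac{3}{-2}\right) - 1742 = \left(\frac{7}{3} + 5 + 4 \cdot 3 \left(- \frac{1}{2}\right)\right) - 1742 = \left(\frac{7}{3} + 5 + 4 \left(- \frac{3}{2}\right)\right) - 1742 = \left(\frac{7}{3} + 5 - 6\right) - 1742 = \frac{4}{3} - 1742 = - \frac{5222}{3}$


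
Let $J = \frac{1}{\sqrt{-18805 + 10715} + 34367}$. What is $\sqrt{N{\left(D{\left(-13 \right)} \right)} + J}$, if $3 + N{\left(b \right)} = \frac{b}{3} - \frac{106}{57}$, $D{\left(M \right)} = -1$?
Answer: $\frac{\sqrt{-2615134709395937850555 - 426376659219 i \sqrt{8090}}}{22440876801} \approx 1.6709 \cdot 10^{-8} - 2.2788 i$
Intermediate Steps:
$N{\left(b \right)} = - \frac{277}{57} + \frac{b}{3}$ ($N{\left(b \right)} = -3 + \left(\frac{b}{3} - \frac{106}{57}\right) = -3 + \left(- \frac{106}{57} + \frac{b}{3}\right) = - \frac{277}{57} + \frac{b}{3}$)
$J = \frac{1}{34367 + i \sqrt{8090}}$ ($J = \frac{1}{\sqrt{-8090} + 34367} = \frac{1}{i \sqrt{8090} + 34367} = \frac{1}{34367 + i \sqrt{8090}} \approx 2.9097 \cdot 10^{-5} - 7.615 \cdot 10^{-8} i$)
$\sqrt{N{\left(D{\left(-13 \right)} \right)} + J} = \sqrt{\left(- \frac{277}{57} + \frac{1}{3} \left(-1\right)\right) + \left(\frac{34367}{1181098779} - \frac{i \sqrt{8090}}{1181098779}\right)} = \sqrt{\left(- \frac{277}{57} - \frac{1}{3}\right) + \left(\frac{34367}{1181098779} - \frac{i \sqrt{8090}}{1181098779}\right)} = \sqrt{- \frac{296}{57} + \left(\frac{34367}{1181098779} - \frac{i \sqrt{8090}}{1181098779}\right)} = \sqrt{- \frac{116534426555}{22440876801} - \frac{i \sqrt{8090}}{1181098779}}$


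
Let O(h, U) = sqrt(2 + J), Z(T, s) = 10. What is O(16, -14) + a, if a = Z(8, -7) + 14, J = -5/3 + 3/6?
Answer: 24 + sqrt(30)/6 ≈ 24.913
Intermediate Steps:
J = -7/6 (J = -5*1/3 + 3*(1/6) = -5/3 + 1/2 = -7/6 ≈ -1.1667)
O(h, U) = sqrt(30)/6 (O(h, U) = sqrt(2 - 7/6) = sqrt(5/6) = sqrt(30)/6)
a = 24 (a = 10 + 14 = 24)
O(16, -14) + a = sqrt(30)/6 + 24 = 24 + sqrt(30)/6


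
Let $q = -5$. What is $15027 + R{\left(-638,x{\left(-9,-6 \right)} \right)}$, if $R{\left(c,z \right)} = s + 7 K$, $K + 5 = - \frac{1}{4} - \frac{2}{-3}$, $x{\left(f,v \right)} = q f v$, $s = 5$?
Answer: $\frac{179999}{12} \approx 15000.0$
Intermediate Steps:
$x{\left(f,v \right)} = - 5 f v$
$K = - \frac{55}{12}$ ($K = -5 - \left(\frac{1}{4} - \frac{2}{3}\right) = -5 - - \frac{5}{12} = -5 + \left(- \frac{1}{4} + \frac{2}{3}\right) = -5 + \frac{5}{12} = - \frac{55}{12} \approx -4.5833$)
$R{\left(c,z \right)} = - \frac{325}{12}$ ($R{\left(c,z \right)} = 5 + 7 \left(- \frac{55}{12}\right) = 5 - \frac{385}{12} = - \frac{325}{12}$)
$15027 + R{\left(-638,x{\left(-9,-6 \right)} \right)} = 15027 - \frac{325}{12} = \frac{179999}{12}$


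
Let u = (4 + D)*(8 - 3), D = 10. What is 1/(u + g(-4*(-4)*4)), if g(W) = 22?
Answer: 1/92 ≈ 0.010870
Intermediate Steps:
u = 70 (u = (4 + 10)*(8 - 3) = 14*5 = 70)
1/(u + g(-4*(-4)*4)) = 1/(70 + 22) = 1/92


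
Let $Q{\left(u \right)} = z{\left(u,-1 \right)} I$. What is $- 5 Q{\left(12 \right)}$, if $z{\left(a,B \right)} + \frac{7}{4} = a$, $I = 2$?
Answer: $- \frac{205}{2} \approx -102.5$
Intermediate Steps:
$z{\left(a,B \right)} = - \frac{7}{4} + a$
$Q{\left(u \right)} = - \frac{7}{2} + 2 u$ ($Q{\left(u \right)} = \left(- \frac{7}{4} + u\right) 2 = - \frac{7}{2} + 2 u$)
$- 5 Q{\left(12 \right)} = - 5 \left(- \frac{7}{2} + 2 \cdot 12\right) = - 5 \left(- \frac{7}{2} + 24\right) = \left(-5\right) \frac{41}{2} = - \frac{205}{2}$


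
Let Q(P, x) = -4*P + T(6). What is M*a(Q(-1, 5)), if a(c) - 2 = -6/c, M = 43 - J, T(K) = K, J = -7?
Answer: 70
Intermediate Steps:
M = 50 (M = 43 - 1*(-7) = 43 + 7 = 50)
Q(P, x) = 6 - 4*P (Q(P, x) = -4*P + 6 = 6 - 4*P)
a(c) = 2 - 6/c
M*a(Q(-1, 5)) = 50*(2 - 6/(6 - 4*(-1))) = 50*(2 - 6/(6 + 4)) = 50*(2 - 6/10) = 50*(2 - 6*⅒) = 50*(2 - ⅗) = 50*(7/5) = 70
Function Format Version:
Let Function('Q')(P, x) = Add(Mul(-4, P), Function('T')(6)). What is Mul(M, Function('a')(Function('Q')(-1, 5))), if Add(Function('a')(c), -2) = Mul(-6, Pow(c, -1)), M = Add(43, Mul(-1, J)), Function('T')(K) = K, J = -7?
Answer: 70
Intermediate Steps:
M = 50 (M = Add(43, Mul(-1, -7)) = Add(43, 7) = 50)
Function('Q')(P, x) = Add(6, Mul(-4, P)) (Function('Q')(P, x) = Add(Mul(-4, P), 6) = Add(6, Mul(-4, P)))
Function('a')(c) = Add(2, Mul(-6, Pow(c, -1)))
Mul(M, Function('a')(Function('Q')(-1, 5))) = Mul(50, Add(2, Mul(-6, Pow(Add(6, Mul(-4, -1)), -1)))) = Mul(50, Add(2, Mul(-6, Pow(Add(6, 4), -1)))) = Mul(50, Add(2, Mul(-6, Pow(10, -1)))) = Mul(50, Add(2, Mul(-6, Rational(1, 10)))) = Mul(50, Add(2, Rational(-3, 5))) = Mul(50, Rational(7, 5)) = 70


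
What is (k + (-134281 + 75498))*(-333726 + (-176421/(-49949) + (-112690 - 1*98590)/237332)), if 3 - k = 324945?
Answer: 379515751412030845525/2963624017 ≈ 1.2806e+11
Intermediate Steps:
k = -324942 (k = 3 - 1*324945 = 3 - 324945 = -324942)
(k + (-134281 + 75498))*(-333726 + (-176421/(-49949) + (-112690 - 1*98590)/237332)) = (-324942 + (-134281 + 75498))*(-333726 + (-176421/(-49949) + (-112690 - 1*98590)/237332)) = (-324942 - 58783)*(-333726 + (-176421*(-1/49949) + (-112690 - 98590)*(1/237332))) = -383725*(-333726 + (176421/49949 - 211280*1/237332)) = -383725*(-333726 + (176421/49949 - 52820/59333)) = -383725*(-333726 + 7829281013/2963624017) = -383725*(-989030559416329/2963624017) = 379515751412030845525/2963624017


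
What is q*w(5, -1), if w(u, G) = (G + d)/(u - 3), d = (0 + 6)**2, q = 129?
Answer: 4515/2 ≈ 2257.5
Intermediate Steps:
d = 36 (d = 6**2 = 36)
w(u, G) = (36 + G)/(-3 + u) (w(u, G) = (G + 36)/(u - 3) = (36 + G)/(-3 + u))
q*w(5, -1) = 129*((36 - 1)/(-3 + 5)) = 129*(35/2) = 4515/2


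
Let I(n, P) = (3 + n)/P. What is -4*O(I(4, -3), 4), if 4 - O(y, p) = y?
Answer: -76/3 ≈ -25.333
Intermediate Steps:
I(n, P) = (3 + n)/P
O(y, p) = 4 - y
-4*O(I(4, -3), 4) = -4*(4 - (3 + 4)/(-3)) = -4*(4 - (-1)*7/3) = -4*(4 - 1*(-7/3)) = -4*(4 + 7/3) = -4*19/3 = -76/3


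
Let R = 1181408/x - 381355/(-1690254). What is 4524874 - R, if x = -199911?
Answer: 509652835884698861/112633455798 ≈ 4.5249e+6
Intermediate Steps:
R = -640214179409/112633455798 (R = 1181408/(-199911) - 381355/(-1690254) = 1181408*(-1/199911) - 381355*(-1/1690254) = -1181408/199911 + 381355/1690254 = -640214179409/112633455798 ≈ -5.6841)
4524874 - R = 4524874 - 1*(-640214179409/112633455798) = 4524874 + 640214179409/112633455798 = 509652835884698861/112633455798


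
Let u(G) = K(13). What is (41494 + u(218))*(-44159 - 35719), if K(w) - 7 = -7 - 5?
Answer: -3314058342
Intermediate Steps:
K(w) = -5 (K(w) = 7 + (-7 - 5) = 7 - 12 = -5)
u(G) = -5
(41494 + u(218))*(-44159 - 35719) = (41494 - 5)*(-44159 - 35719) = 41489*(-79878) = -3314058342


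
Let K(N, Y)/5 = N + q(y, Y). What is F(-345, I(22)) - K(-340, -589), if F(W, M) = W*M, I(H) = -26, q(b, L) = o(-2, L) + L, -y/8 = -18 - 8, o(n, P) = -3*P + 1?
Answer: 4775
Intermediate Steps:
o(n, P) = 1 - 3*P
y = 208 (y = -8*(-18 - 8) = -8*(-26) = 208)
q(b, L) = 1 - 2*L (q(b, L) = (1 - 3*L) + L = 1 - 2*L)
K(N, Y) = 5 - 10*Y + 5*N (K(N, Y) = 5*(N + (1 - 2*Y)) = 5*(1 + N - 2*Y) = 5 - 10*Y + 5*N)
F(W, M) = M*W
F(-345, I(22)) - K(-340, -589) = -26*(-345) - (5 - 10*(-589) + 5*(-340)) = 8970 - (5 + 5890 - 1700) = 8970 - 1*4195 = 8970 - 4195 = 4775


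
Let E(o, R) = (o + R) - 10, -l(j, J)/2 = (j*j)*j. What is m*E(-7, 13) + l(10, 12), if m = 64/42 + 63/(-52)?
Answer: -546341/273 ≈ -2001.3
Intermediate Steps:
l(j, J) = -2*j**3 (l(j, J) = -2*j*j*j = -2*j**2*j = -2*j**3)
E(o, R) = -10 + R + o (E(o, R) = (R + o) - 10 = -10 + R + o)
m = 341/1092 (m = 64*(1/42) + 63*(-1/52) = 32/21 - 63/52 = 341/1092 ≈ 0.31227)
m*E(-7, 13) + l(10, 12) = 341*(-10 + 13 - 7)/1092 - 2*10**3 = (341/1092)*(-4) - 2*1000 = -341/273 - 2000 = -546341/273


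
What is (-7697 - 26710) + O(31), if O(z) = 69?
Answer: -34338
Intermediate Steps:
(-7697 - 26710) + O(31) = (-7697 - 26710) + 69 = -34407 + 69 = -34338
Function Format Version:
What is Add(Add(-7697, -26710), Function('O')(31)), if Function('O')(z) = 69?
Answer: -34338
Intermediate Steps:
Add(Add(-7697, -26710), Function('O')(31)) = Add(Add(-7697, -26710), 69) = Add(-34407, 69) = -34338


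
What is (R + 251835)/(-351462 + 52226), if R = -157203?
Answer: -23658/74809 ≈ -0.31625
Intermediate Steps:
(R + 251835)/(-351462 + 52226) = (-157203 + 251835)/(-351462 + 52226) = 94632/(-299236) = 94632*(-1/299236) = -23658/74809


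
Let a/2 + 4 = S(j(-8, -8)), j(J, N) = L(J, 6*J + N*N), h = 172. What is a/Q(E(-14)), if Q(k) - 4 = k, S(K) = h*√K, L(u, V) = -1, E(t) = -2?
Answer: -4 + 172*I ≈ -4.0 + 172.0*I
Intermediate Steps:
j(J, N) = -1
S(K) = 172*√K
Q(k) = 4 + k
a = -8 + 344*I (a = -8 + 2*(172*√(-1)) = -8 + 2*(172*I) = -8 + 344*I ≈ -8.0 + 344.0*I)
a/Q(E(-14)) = (-8 + 344*I)/(4 - 2) = (-8 + 344*I)/2 = (-8 + 344*I)*(½) = -4 + 172*I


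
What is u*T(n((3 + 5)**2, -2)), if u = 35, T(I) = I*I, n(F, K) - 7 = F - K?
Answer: 186515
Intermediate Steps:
n(F, K) = 7 + F - K (n(F, K) = 7 + (F - K) = 7 + F - K)
T(I) = I**2
u*T(n((3 + 5)**2, -2)) = 35*(7 + (3 + 5)**2 - 1*(-2))**2 = 35*(7 + 8**2 + 2)**2 = 35*(7 + 64 + 2)**2 = 35*73**2 = 35*5329 = 186515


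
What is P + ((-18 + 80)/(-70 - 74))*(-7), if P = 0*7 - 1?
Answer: 145/72 ≈ 2.0139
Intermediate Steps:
P = -1 (P = 0 - 1 = -1)
P + ((-18 + 80)/(-70 - 74))*(-7) = -1 + ((-18 + 80)/(-70 - 74))*(-7) = -1 + (62/(-144))*(-7) = -1 + (62*(-1/144))*(-7) = -1 - 31/72*(-7) = -1 + 217/72 = 145/72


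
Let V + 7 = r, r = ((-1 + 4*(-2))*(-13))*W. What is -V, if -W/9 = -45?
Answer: -47378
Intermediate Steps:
W = 405 (W = -9*(-45) = 405)
r = 47385 (r = ((-1 + 4*(-2))*(-13))*405 = ((-1 - 8)*(-13))*405 = -9*(-13)*405 = 117*405 = 47385)
V = 47378 (V = -7 + 47385 = 47378)
-V = -1*47378 = -47378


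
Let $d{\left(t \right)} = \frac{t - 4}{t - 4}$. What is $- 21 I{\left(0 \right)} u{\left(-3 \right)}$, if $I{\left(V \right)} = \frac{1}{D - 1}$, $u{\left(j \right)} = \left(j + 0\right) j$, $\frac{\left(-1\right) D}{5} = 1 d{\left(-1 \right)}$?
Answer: $\frac{63}{2} \approx 31.5$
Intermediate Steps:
$d{\left(t \right)} = 1$ ($d{\left(t \right)} = \frac{-4 + t}{-4 + t} = 1$)
$D = -5$ ($D = - 5 \cdot 1 \cdot 1 = \left(-5\right) 1 = -5$)
$u{\left(j \right)} = j^{2}$ ($u{\left(j \right)} = j j = j^{2}$)
$I{\left(V \right)} = - \frac{1}{6}$ ($I{\left(V \right)} = \frac{1}{-5 - 1} = \frac{1}{-6} = - \frac{1}{6}$)
$- 21 I{\left(0 \right)} u{\left(-3 \right)} = \left(-21\right) \left(- \frac{1}{6}\right) \left(-3\right)^{2} = \frac{7}{2} \cdot 9 = \frac{63}{2}$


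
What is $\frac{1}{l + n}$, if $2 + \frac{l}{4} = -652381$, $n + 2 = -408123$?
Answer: $- \frac{1}{3017657} \approx -3.3138 \cdot 10^{-7}$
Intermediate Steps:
$n = -408125$ ($n = -2 - 408123 = -408125$)
$l = -2609532$ ($l = -8 + 4 \left(-652381\right) = -8 - 2609524 = -2609532$)
$\frac{1}{l + n} = \frac{1}{-2609532 - 408125} = \frac{1}{-3017657} = - \frac{1}{3017657}$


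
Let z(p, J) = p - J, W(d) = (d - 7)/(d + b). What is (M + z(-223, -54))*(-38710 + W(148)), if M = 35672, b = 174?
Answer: -442526397937/322 ≈ -1.3743e+9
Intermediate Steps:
W(d) = (-7 + d)/(174 + d) (W(d) = (d - 7)/(d + 174) = (-7 + d)/(174 + d))
(M + z(-223, -54))*(-38710 + W(148)) = (35672 + (-223 - 1*(-54)))*(-38710 + (-7 + 148)/(174 + 148)) = (35672 + (-223 + 54))*(-38710 + 141/322) = (35672 - 169)*(-38710 + (1/322)*141) = 35503*(-38710 + 141/322) = 35503*(-12464479/322) = -442526397937/322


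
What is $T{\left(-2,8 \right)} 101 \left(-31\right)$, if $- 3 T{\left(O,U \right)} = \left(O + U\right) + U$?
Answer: $\frac{43834}{3} \approx 14611.0$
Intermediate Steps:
$T{\left(O,U \right)} = - \frac{2 U}{3} - \frac{O}{3}$ ($T{\left(O,U \right)} = - \frac{\left(O + U\right) + U}{3} = - \frac{O + 2 U}{3} = - \frac{2 U}{3} - \frac{O}{3}$)
$T{\left(-2,8 \right)} 101 \left(-31\right) = \left(\left(- \frac{2}{3}\right) 8 - - \frac{2}{3}\right) 101 \left(-31\right) = \left(- \frac{16}{3} + \frac{2}{3}\right) 101 \left(-31\right) = \left(- \frac{14}{3}\right) 101 \left(-31\right) = \left(- \frac{1414}{3}\right) \left(-31\right) = \frac{43834}{3}$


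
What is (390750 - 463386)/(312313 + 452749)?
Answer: -36318/382531 ≈ -0.094941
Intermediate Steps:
(390750 - 463386)/(312313 + 452749) = -72636/765062 = -72636*1/765062 = -36318/382531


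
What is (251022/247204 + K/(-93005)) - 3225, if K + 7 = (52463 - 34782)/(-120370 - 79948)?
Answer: -80696906363763413/25030178305165 ≈ -3224.0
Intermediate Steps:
K = -1419907/200318 (K = -7 + (52463 - 34782)/(-120370 - 79948) = -7 + 17681/(-200318) = -7 + 17681*(-1/200318) = -7 - 17681/200318 = -1419907/200318 ≈ -7.0883)
(251022/247204 + K/(-93005)) - 3225 = (251022/247204 - 1419907/200318/(-93005)) - 3225 = (251022*(1/247204) - 1419907/200318*(-1/93005)) - 3225 = (5457/5374 + 1419907/18630575590) - 3225 = 25418670393712/25030178305165 - 3225 = -80696906363763413/25030178305165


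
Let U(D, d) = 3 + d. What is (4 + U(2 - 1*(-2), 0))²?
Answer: 49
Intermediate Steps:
(4 + U(2 - 1*(-2), 0))² = (4 + (3 + 0))² = (4 + 3)² = 7² = 49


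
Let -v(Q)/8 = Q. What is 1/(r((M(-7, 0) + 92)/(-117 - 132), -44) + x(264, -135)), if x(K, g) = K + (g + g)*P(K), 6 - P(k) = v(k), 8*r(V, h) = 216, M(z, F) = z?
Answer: -1/571569 ≈ -1.7496e-6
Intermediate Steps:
v(Q) = -8*Q
r(V, h) = 27 (r(V, h) = (⅛)*216 = 27)
P(k) = 6 + 8*k (P(k) = 6 - (-8)*k = 6 + 8*k)
x(K, g) = K + 2*g*(6 + 8*K) (x(K, g) = K + (g + g)*(6 + 8*K) = K + (2*g)*(6 + 8*K) = K + 2*g*(6 + 8*K))
1/(r((M(-7, 0) + 92)/(-117 - 132), -44) + x(264, -135)) = 1/(27 + (264 + 4*(-135)*(3 + 4*264))) = 1/(27 + (264 + 4*(-135)*(3 + 1056))) = 1/(27 + (264 + 4*(-135)*1059)) = 1/(27 + (264 - 571860)) = 1/(27 - 571596) = 1/(-571569) = -1/571569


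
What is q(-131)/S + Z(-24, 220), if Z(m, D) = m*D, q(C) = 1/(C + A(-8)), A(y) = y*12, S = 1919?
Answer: -2300036641/435613 ≈ -5280.0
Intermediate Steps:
A(y) = 12*y
q(C) = 1/(-96 + C) (q(C) = 1/(C + 12*(-8)) = 1/(C - 96) = 1/(-96 + C))
Z(m, D) = D*m
q(-131)/S + Z(-24, 220) = 1/(-96 - 131*1919) + 220*(-24) = (1/1919)/(-227) - 5280 = -1/227*1/1919 - 5280 = -1/435613 - 5280 = -2300036641/435613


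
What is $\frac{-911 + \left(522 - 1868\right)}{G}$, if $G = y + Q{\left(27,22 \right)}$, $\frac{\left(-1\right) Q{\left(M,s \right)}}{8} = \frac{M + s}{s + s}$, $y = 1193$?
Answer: $- \frac{24827}{13025} \approx -1.9061$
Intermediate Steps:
$Q{\left(M,s \right)} = - \frac{4 \left(M + s\right)}{s}$ ($Q{\left(M,s \right)} = - 8 \frac{M + s}{s + s} = - 8 \frac{M + s}{2 s} = - \frac{4 \left(M + s\right)}{s}$)
$G = \frac{13025}{11}$ ($G = 1193 - \left(4 + \frac{108}{22}\right) = 1193 - \left(4 + 108 \cdot \frac{1}{22}\right) = 1193 - \frac{98}{11} = \frac{13025}{11} \approx 1184.1$)
$\frac{-911 + \left(522 - 1868\right)}{G} = \frac{-911 + \left(522 - 1868\right)}{\frac{13025}{11}} = \left(-911 + \left(522 - 1868\right)\right) \frac{11}{13025} = \left(-911 - 1346\right) \frac{11}{13025} = \left(-2257\right) \frac{11}{13025} = - \frac{24827}{13025}$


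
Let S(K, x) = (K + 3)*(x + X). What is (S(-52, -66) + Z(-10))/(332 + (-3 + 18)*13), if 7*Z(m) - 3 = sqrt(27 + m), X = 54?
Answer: 4119/3689 + sqrt(17)/3689 ≈ 1.1177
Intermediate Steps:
S(K, x) = (3 + K)*(54 + x) (S(K, x) = (K + 3)*(x + 54) = (3 + K)*(54 + x))
Z(m) = 3/7 + sqrt(27 + m)/7
(S(-52, -66) + Z(-10))/(332 + (-3 + 18)*13) = ((162 + 3*(-66) + 54*(-52) - 52*(-66)) + (3/7 + sqrt(27 - 10)/7))/(332 + (-3 + 18)*13) = ((162 - 198 - 2808 + 3432) + (3/7 + sqrt(17)/7))/(332 + 15*13) = (588 + (3/7 + sqrt(17)/7))/(332 + 195) = (4119/7 + sqrt(17)/7)/527 = (4119/7 + sqrt(17)/7)*(1/527) = 4119/3689 + sqrt(17)/3689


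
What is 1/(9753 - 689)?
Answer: 1/9064 ≈ 0.00011033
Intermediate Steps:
1/(9753 - 689) = 1/9064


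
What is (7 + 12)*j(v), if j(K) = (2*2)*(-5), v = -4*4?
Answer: -380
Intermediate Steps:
v = -16
j(K) = -20 (j(K) = 4*(-5) = -20)
(7 + 12)*j(v) = (7 + 12)*(-20) = 19*(-20) = -380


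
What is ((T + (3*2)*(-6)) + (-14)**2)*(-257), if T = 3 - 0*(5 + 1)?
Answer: -41891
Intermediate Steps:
T = 3 (T = 3 - 0*6 = 3 - 1*0 = 3 + 0 = 3)
((T + (3*2)*(-6)) + (-14)**2)*(-257) = ((3 + (3*2)*(-6)) + (-14)**2)*(-257) = ((3 + 6*(-6)) + 196)*(-257) = ((3 - 36) + 196)*(-257) = (-33 + 196)*(-257) = 163*(-257) = -41891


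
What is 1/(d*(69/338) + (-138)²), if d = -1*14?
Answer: 169/3217953 ≈ 5.2518e-5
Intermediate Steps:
d = -14
1/(d*(69/338) + (-138)²) = 1/(-966/338 + (-138)²) = 1/(-966/338 + 19044) = 1/(-14*69/338 + 19044) = 1/(-483/169 + 19044) = 1/(3217953/169) = 169/3217953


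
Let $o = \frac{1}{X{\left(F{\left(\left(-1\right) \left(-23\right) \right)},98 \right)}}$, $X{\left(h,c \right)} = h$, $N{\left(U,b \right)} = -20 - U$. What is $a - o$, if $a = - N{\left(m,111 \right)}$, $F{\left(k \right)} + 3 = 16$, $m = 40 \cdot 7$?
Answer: $\frac{3899}{13} \approx 299.92$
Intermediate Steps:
$m = 280$
$F{\left(k \right)} = 13$ ($F{\left(k \right)} = -3 + 16 = 13$)
$o = \frac{1}{13} \approx 0.076923$
$a = 300$ ($a = - (-20 - 280) = \left(-1\right) \left(-300\right) = 300$)
$a - o = 300 - \frac{1}{13} = \frac{3899}{13}$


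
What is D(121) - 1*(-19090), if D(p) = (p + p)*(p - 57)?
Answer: 34578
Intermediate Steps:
D(p) = 2*p*(-57 + p) (D(p) = (2*p)*(-57 + p) = 2*p*(-57 + p))
D(121) - 1*(-19090) = 2*121*(-57 + 121) - 1*(-19090) = 2*121*64 + 19090 = 15488 + 19090 = 34578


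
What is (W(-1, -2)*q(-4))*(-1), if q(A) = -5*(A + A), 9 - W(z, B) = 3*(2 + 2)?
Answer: 120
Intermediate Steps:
W(z, B) = -3 (W(z, B) = 9 - 3*(2 + 2) = 9 - 3*4 = 9 - 1*12 = 9 - 12 = -3)
q(A) = -10*A
(W(-1, -2)*q(-4))*(-1) = -(-30)*(-4)*(-1) = -3*40*(-1) = -120*(-1) = 120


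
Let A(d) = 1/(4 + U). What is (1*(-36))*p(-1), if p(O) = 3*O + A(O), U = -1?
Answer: 96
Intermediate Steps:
A(d) = 1/3 (A(d) = 1/(4 - 1) = 1/3)
p(O) = 1/3 + 3*O (p(O) = 3*O + 1/3 = 1/3 + 3*O)
(1*(-36))*p(-1) = (1*(-36))*(1/3 + 3*(-1)) = -36*(1/3 - 3) = -36*(-8/3) = 96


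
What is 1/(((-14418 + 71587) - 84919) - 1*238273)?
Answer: -1/266023 ≈ -3.7591e-6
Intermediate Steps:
1/(((-14418 + 71587) - 84919) - 1*238273) = 1/((57169 - 84919) - 238273) = 1/(-27750 - 238273) = 1/(-266023) = -1/266023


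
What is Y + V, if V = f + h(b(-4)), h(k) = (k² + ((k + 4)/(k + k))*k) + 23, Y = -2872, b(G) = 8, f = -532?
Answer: -3311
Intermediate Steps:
h(k) = 25 + k² + k/2 (h(k) = (k² + ((4 + k)/((2*k)))*k) + 23 = (k² + ((4 + k)*(1/(2*k)))*k) + 23 = (k² + ((4 + k)/(2*k))*k) + 23 = (k² + (2 + k/2)) + 23 = (2 + k² + k/2) + 23 = 25 + k² + k/2)
V = -439 (V = -532 + (25 + 8² + (½)*8) = -532 + (25 + 64 + 4) = -532 + 93 = -439)
Y + V = -2872 - 439 = -3311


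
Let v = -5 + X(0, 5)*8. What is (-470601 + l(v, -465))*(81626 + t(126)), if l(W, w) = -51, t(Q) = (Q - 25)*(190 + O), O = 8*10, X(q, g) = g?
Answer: -51252120192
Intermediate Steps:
O = 80
v = 35 (v = -5 + 5*8 = -5 + 40 = 35)
t(Q) = -6750 + 270*Q (t(Q) = (Q - 25)*(190 + 80) = (-25 + Q)*270 = -6750 + 270*Q)
(-470601 + l(v, -465))*(81626 + t(126)) = (-470601 - 51)*(81626 + (-6750 + 270*126)) = -470652*(81626 + (-6750 + 34020)) = -470652*(81626 + 27270) = -470652*108896 = -51252120192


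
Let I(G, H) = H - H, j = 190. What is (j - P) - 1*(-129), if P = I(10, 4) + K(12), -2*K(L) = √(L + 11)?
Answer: 319 + √23/2 ≈ 321.40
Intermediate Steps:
I(G, H) = 0
K(L) = -√(11 + L)/2 (K(L) = -√(L + 11)/2 = -√(11 + L)/2)
P = -√23/2 (P = 0 - √(11 + 12)/2 = 0 - √23/2 = -√23/2 ≈ -2.3979)
(j - P) - 1*(-129) = (190 - (-1)*√23/2) - 1*(-129) = (190 + √23/2) + 129 = 319 + √23/2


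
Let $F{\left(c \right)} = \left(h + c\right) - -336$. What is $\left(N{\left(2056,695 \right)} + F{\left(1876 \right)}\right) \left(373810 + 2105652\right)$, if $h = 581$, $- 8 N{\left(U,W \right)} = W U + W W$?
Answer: $- \frac{2342596937331}{4} \approx -5.8565 \cdot 10^{11}$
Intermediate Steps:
$N{\left(U,W \right)} = - \frac{W^{2}}{8} - \frac{U W}{8}$ ($N{\left(U,W \right)} = - \frac{W U + W W}{8} = - \frac{U W + W^{2}}{8} = - \frac{W^{2} + U W}{8} = - \frac{W^{2}}{8} - \frac{U W}{8}$)
$F{\left(c \right)} = 917 + c$ ($F{\left(c \right)} = \left(581 + c\right) - -336 = \left(581 + c\right) + 336 = 917 + c$)
$\left(N{\left(2056,695 \right)} + F{\left(1876 \right)}\right) \left(373810 + 2105652\right) = \left(\left(- \frac{1}{8}\right) 695 \left(2056 + 695\right) + \left(917 + 1876\right)\right) \left(373810 + 2105652\right) = \left(\left(- \frac{1}{8}\right) 695 \cdot 2751 + 2793\right) 2479462 = \left(- \frac{1911945}{8} + 2793\right) 2479462 = \left(- \frac{1889601}{8}\right) 2479462 = - \frac{2342596937331}{4}$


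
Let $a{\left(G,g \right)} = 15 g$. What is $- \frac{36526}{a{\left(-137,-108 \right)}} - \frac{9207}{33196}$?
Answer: $\frac{299400439}{13444380} \approx 22.27$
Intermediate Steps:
$- \frac{36526}{a{\left(-137,-108 \right)}} - \frac{9207}{33196} = - \frac{36526}{15 \left(-108\right)} - \frac{9207}{33196} = - \frac{36526}{-1620} - \frac{9207}{33196} = \left(-36526\right) \left(- \frac{1}{1620}\right) - \frac{9207}{33196} = \frac{18263}{810} - \frac{9207}{33196} = \frac{299400439}{13444380}$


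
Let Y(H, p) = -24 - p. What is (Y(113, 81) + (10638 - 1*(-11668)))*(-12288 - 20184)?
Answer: -720910872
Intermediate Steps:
(Y(113, 81) + (10638 - 1*(-11668)))*(-12288 - 20184) = ((-24 - 1*81) + (10638 - 1*(-11668)))*(-12288 - 20184) = ((-24 - 81) + (10638 + 11668))*(-32472) = (-105 + 22306)*(-32472) = 22201*(-32472) = -720910872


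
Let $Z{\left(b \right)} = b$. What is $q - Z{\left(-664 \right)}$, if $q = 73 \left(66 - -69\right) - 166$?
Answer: $10353$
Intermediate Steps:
$q = 9689$ ($q = 73 \left(66 + 69\right) - 166 = 73 \cdot 135 - 166 = 9855 - 166 = 9689$)
$q - Z{\left(-664 \right)} = 9689 - -664 = 9689 + 664 = 10353$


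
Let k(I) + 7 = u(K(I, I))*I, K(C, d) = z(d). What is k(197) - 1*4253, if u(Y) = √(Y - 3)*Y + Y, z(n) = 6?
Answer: -3078 + 1182*√3 ≈ -1030.7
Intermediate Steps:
K(C, d) = 6
u(Y) = Y + Y*√(-3 + Y) (u(Y) = √(-3 + Y)*Y + Y = Y*√(-3 + Y) + Y = Y + Y*√(-3 + Y))
k(I) = -7 + I*(6 + 6*√3) (k(I) = -7 + (6*(1 + √(-3 + 6)))*I = -7 + (6*(1 + √3))*I = -7 + (6 + 6*√3)*I = -7 + I*(6 + 6*√3))
k(197) - 1*4253 = (-7 + 6*197*(1 + √3)) - 1*4253 = (-7 + (1182 + 1182*√3)) - 4253 = (1175 + 1182*√3) - 4253 = -3078 + 1182*√3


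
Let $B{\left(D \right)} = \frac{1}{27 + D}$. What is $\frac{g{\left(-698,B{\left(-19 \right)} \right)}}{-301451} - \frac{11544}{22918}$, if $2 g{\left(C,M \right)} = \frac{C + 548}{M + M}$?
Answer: $- \frac{1736537472}{3454327009} \approx -0.50271$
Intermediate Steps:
$g{\left(C,M \right)} = \frac{548 + C}{4 M}$ ($g{\left(C,M \right)} = \frac{\left(C + 548\right) \frac{1}{M + M}}{2} = \frac{\left(548 + C\right) \frac{1}{2 M}}{2} = \frac{\frac{1}{2} \frac{1}{M} \left(548 + C\right)}{2} = \frac{548 + C}{4 M}$)
$\frac{g{\left(-698,B{\left(-19 \right)} \right)}}{-301451} - \frac{11544}{22918} = \frac{\frac{1}{4} \frac{1}{\frac{1}{27 - 19}} \left(548 - 698\right)}{-301451} - \frac{11544}{22918} = \frac{1}{4} \frac{1}{\frac{1}{8}} \left(-150\right) \left(- \frac{1}{301451}\right) - \frac{5772}{11459} = \frac{1}{4} \cdot 8 \left(-150\right) \left(- \frac{1}{301451}\right) - \frac{5772}{11459} = \left(-300\right) \left(- \frac{1}{301451}\right) - \frac{5772}{11459} = \frac{300}{301451} - \frac{5772}{11459} = - \frac{1736537472}{3454327009}$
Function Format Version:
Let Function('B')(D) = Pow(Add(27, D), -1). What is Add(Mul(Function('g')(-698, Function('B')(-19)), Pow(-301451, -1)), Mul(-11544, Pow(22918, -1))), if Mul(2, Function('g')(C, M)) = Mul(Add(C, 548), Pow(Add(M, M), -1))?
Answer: Rational(-1736537472, 3454327009) ≈ -0.50271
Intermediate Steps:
Function('g')(C, M) = Mul(Rational(1, 4), Pow(M, -1), Add(548, C)) (Function('g')(C, M) = Mul(Rational(1, 2), Mul(Add(C, 548), Pow(Add(M, M), -1))) = Mul(Rational(1, 2), Mul(Add(548, C), Pow(Mul(2, M), -1))) = Mul(Rational(1, 2), Mul(Add(548, C), Mul(Rational(1, 2), Pow(M, -1)))) = Mul(Rational(1, 2), Mul(Rational(1, 2), Pow(M, -1), Add(548, C))) = Mul(Rational(1, 4), Pow(M, -1), Add(548, C)))
Add(Mul(Function('g')(-698, Function('B')(-19)), Pow(-301451, -1)), Mul(-11544, Pow(22918, -1))) = Add(Mul(Mul(Rational(1, 4), Pow(Pow(Add(27, -19), -1), -1), Add(548, -698)), Pow(-301451, -1)), Mul(-11544, Pow(22918, -1))) = Add(Mul(Mul(Rational(1, 4), Pow(Pow(8, -1), -1), -150), Rational(-1, 301451)), Mul(-11544, Rational(1, 22918))) = Add(Mul(Mul(Rational(1, 4), Pow(Rational(1, 8), -1), -150), Rational(-1, 301451)), Rational(-5772, 11459)) = Add(Mul(Mul(Rational(1, 4), 8, -150), Rational(-1, 301451)), Rational(-5772, 11459)) = Add(Mul(-300, Rational(-1, 301451)), Rational(-5772, 11459)) = Add(Rational(300, 301451), Rational(-5772, 11459)) = Rational(-1736537472, 3454327009)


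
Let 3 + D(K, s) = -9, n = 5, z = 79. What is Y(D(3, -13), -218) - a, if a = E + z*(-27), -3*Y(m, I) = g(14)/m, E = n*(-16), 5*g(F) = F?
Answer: 199177/90 ≈ 2213.1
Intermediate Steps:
g(F) = F/5
D(K, s) = -12 (D(K, s) = -3 - 9 = -12)
E = -80 (E = 5*(-16) = -80)
Y(m, I) = -14/(15*m) (Y(m, I) = -(⅕)*14/(3*m) = -14/(15*m))
a = -2213 (a = -80 + 79*(-27) = -80 - 2133 = -2213)
Y(D(3, -13), -218) - a = -14/15/(-12) - 1*(-2213) = -14/15*(-1/12) + 2213 = 7/90 + 2213 = 199177/90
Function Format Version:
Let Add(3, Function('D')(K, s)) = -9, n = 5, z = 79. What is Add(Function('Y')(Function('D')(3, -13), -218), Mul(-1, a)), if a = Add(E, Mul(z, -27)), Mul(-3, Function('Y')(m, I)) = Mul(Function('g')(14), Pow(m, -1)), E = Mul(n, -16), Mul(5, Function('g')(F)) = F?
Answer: Rational(199177, 90) ≈ 2213.1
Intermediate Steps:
Function('g')(F) = Mul(Rational(1, 5), F)
Function('D')(K, s) = -12 (Function('D')(K, s) = Add(-3, -9) = -12)
E = -80 (E = Mul(5, -16) = -80)
Function('Y')(m, I) = Mul(Rational(-14, 15), Pow(m, -1)) (Function('Y')(m, I) = Mul(Rational(-1, 3), Mul(Mul(Rational(1, 5), 14), Pow(m, -1))) = Mul(Rational(-1, 3), Mul(Rational(14, 5), Pow(m, -1))) = Mul(Rational(-14, 15), Pow(m, -1)))
a = -2213 (a = Add(-80, Mul(79, -27)) = Add(-80, -2133) = -2213)
Add(Function('Y')(Function('D')(3, -13), -218), Mul(-1, a)) = Add(Mul(Rational(-14, 15), Pow(-12, -1)), Mul(-1, -2213)) = Add(Mul(Rational(-14, 15), Rational(-1, 12)), 2213) = Add(Rational(7, 90), 2213) = Rational(199177, 90)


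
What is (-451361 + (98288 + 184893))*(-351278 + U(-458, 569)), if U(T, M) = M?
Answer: 58982239620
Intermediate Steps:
(-451361 + (98288 + 184893))*(-351278 + U(-458, 569)) = (-451361 + (98288 + 184893))*(-351278 + 569) = (-451361 + 283181)*(-350709) = -168180*(-350709) = 58982239620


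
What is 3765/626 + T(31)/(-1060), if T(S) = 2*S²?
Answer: 348466/82945 ≈ 4.2012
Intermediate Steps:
3765/626 + T(31)/(-1060) = 3765/626 + (2*31²)/(-1060) = 3765*(1/626) + (2*961)*(-1/1060) = 3765/626 + 1922*(-1/1060) = 3765/626 - 961/530 = 348466/82945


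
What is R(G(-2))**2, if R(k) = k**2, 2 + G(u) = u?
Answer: 256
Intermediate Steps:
G(u) = -2 + u
R(G(-2))**2 = ((-2 - 2)**2)**2 = ((-4)**2)**2 = 16**2 = 256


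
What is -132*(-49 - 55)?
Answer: 13728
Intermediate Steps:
-132*(-49 - 55) = -132*(-104) = 13728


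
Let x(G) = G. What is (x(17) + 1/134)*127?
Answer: 289433/134 ≈ 2159.9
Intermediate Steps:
(x(17) + 1/134)*127 = (17 + 1/134)*127 = (2279/134)*127 = 289433/134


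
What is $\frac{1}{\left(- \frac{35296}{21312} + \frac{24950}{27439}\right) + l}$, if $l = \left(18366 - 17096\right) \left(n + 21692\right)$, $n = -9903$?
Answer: $\frac{18274374}{273604462110703} \approx 6.6791 \cdot 10^{-8}$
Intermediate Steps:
$l = 14972030$ ($l = \left(18366 - 17096\right) \left(-9903 + 21692\right) = 1270 \cdot 11789 = 14972030$)
$\frac{1}{\left(- \frac{35296}{21312} + \frac{24950}{27439}\right) + l} = \frac{1}{\left(- \frac{35296}{21312} + \frac{24950}{27439}\right) + 14972030} = \frac{1}{\left(\left(-35296\right) \frac{1}{21312} + 24950 \cdot \frac{1}{27439}\right) + 14972030} = \frac{1}{\left(- \frac{1103}{666} + \frac{24950}{27439}\right) + 14972030} = \frac{1}{- \frac{13648517}{18274374} + 14972030} = \frac{1}{\frac{273604462110703}{18274374}} = \frac{18274374}{273604462110703}$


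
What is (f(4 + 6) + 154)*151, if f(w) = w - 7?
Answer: 23707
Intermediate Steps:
f(w) = -7 + w
(f(4 + 6) + 154)*151 = ((-7 + (4 + 6)) + 154)*151 = ((-7 + 10) + 154)*151 = (3 + 154)*151 = 157*151 = 23707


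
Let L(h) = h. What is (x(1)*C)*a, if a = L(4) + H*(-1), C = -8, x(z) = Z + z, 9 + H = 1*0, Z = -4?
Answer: 312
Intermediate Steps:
H = -9 (H = -9 + 1*0 = -9 + 0 = -9)
x(z) = -4 + z
a = 13 (a = 4 - 9*(-1) = 4 + 9 = 13)
(x(1)*C)*a = ((-4 + 1)*(-8))*13 = -3*(-8)*13 = 24*13 = 312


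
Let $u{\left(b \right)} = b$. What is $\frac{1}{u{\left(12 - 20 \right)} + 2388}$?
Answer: $\frac{1}{2380} \approx 0.00042017$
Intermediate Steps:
$\frac{1}{u{\left(12 - 20 \right)} + 2388} = \frac{1}{\left(12 - 20\right) + 2388} = \frac{1}{-8 + 2388} = \frac{1}{2380}$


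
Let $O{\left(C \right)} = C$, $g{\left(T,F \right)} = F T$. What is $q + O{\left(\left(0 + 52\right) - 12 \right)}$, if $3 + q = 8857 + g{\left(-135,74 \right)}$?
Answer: $-1096$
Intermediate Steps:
$q = -1136$ ($q = -3 + \left(8857 + 74 \left(-135\right)\right) = -3 + \left(8857 - 9990\right) = -3 - 1133 = -1136$)
$q + O{\left(\left(0 + 52\right) - 12 \right)} = -1136 + \left(\left(0 + 52\right) - 12\right) = -1136 + \left(52 - 12\right) = -1136 + 40 = -1096$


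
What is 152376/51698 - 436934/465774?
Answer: 12096041273/6019896063 ≈ 2.0093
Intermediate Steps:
152376/51698 - 436934/465774 = 152376*(1/51698) - 436934*1/465774 = 76188/25849 - 218467/232887 = 12096041273/6019896063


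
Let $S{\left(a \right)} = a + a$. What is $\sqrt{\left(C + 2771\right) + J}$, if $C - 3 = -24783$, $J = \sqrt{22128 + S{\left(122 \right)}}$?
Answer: $\sqrt{-22009 + 2 \sqrt{5593}} \approx 147.85 i$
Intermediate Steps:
$S{\left(a \right)} = 2 a$
$J = 2 \sqrt{5593}$ ($J = \sqrt{22128 + 2 \cdot 122} = \sqrt{22128 + 244} = \sqrt{22372} = 2 \sqrt{5593} \approx 149.57$)
$C = -24780$ ($C = 3 - 24783 = -24780$)
$\sqrt{\left(C + 2771\right) + J} = \sqrt{\left(-24780 + 2771\right) + 2 \sqrt{5593}} = \sqrt{-22009 + 2 \sqrt{5593}}$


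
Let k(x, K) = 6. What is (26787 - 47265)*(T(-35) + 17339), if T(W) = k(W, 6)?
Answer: -355190910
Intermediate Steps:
T(W) = 6
(26787 - 47265)*(T(-35) + 17339) = (26787 - 47265)*(6 + 17339) = -20478*17345 = -355190910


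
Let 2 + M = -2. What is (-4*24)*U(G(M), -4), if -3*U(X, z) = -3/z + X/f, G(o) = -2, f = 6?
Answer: 40/3 ≈ 13.333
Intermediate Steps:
M = -4 (M = -2 - 2 = -4)
U(X, z) = 1/z - X/18 (U(X, z) = -(-3/z + X/6)/3 = 1/z - X/18)
(-4*24)*U(G(M), -4) = (-4*24)*(1/(-4) - 1/18*(-2)) = -96*(-1/4 + 1/9) = -96*(-5/36) = 40/3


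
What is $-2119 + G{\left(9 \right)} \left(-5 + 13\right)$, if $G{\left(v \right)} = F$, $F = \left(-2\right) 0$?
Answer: $-2119$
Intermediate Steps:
$F = 0$
$G{\left(v \right)} = 0$
$-2119 + G{\left(9 \right)} \left(-5 + 13\right) = -2119 + 0 \left(-5 + 13\right) = -2119 + 0 \cdot 8 = -2119 + 0 = -2119$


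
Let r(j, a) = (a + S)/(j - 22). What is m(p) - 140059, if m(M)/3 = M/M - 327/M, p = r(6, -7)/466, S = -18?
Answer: -10815736/25 ≈ -4.3263e+5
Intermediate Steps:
r(j, a) = (-18 + a)/(-22 + j) (r(j, a) = (a - 18)/(j - 22) = (-18 + a)/(-22 + j))
p = 25/7456 (p = ((-18 - 7)/(-22 + 6))/466 = (-25/(-16))*(1/466) = -1/16*(-25)*(1/466) = (25/16)*(1/466) = 25/7456 ≈ 0.0033530)
m(M) = 3 - 981/M (m(M) = 3*(M/M - 327/M) = 3*(1 - 327/M) = 3 - 981/M)
m(p) - 140059 = (3 - 981/25/7456) - 140059 = (3 - 981*7456/25) - 140059 = (3 - 7314336/25) - 140059 = -7314261/25 - 140059 = -10815736/25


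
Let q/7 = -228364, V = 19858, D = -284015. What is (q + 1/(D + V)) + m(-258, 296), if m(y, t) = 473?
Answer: -422142697776/264157 ≈ -1.5981e+6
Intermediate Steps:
q = -1598548 (q = 7*(-228364) = -1598548)
(q + 1/(D + V)) + m(-258, 296) = (-1598548 + 1/(-284015 + 19858)) + 473 = (-1598548 + 1/(-264157)) + 473 = (-1598548 - 1/264157) + 473 = -422267644037/264157 + 473 = -422142697776/264157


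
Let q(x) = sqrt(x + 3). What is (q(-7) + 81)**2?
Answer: 6557 + 324*I ≈ 6557.0 + 324.0*I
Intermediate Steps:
q(x) = sqrt(3 + x)
(q(-7) + 81)**2 = (sqrt(3 - 7) + 81)**2 = (sqrt(-4) + 81)**2 = (2*I + 81)**2 = (81 + 2*I)**2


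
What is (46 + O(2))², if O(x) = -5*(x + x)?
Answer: 676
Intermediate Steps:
O(x) = -10*x
(46 + O(2))² = (46 - 10*2)² = (46 - 20)² = 26² = 676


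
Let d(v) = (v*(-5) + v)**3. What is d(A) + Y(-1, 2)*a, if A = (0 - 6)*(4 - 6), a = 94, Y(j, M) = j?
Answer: -110686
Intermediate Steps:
A = 12 (A = -6*(-2) = 12)
d(v) = -64*v**3 (d(v) = (-5*v + v)**3 = (-4*v)**3 = -64*v**3)
d(A) + Y(-1, 2)*a = -64*12**3 - 1*94 = -64*1728 - 94 = -110592 - 94 = -110686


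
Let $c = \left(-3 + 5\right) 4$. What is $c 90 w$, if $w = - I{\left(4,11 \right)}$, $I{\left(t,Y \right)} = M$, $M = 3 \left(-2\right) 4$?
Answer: $17280$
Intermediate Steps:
$M = -24$ ($M = \left(-6\right) 4 = -24$)
$I{\left(t,Y \right)} = -24$
$w = 24$ ($w = \left(-1\right) \left(-24\right) = 24$)
$c = 8$ ($c = 2 \cdot 4 = 8$)
$c 90 w = 8 \cdot 90 \cdot 24 = 720 \cdot 24 = 17280$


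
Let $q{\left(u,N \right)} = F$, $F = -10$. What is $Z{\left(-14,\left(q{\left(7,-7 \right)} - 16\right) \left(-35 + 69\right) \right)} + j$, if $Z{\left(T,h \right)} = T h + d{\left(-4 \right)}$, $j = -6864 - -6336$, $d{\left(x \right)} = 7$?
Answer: $11855$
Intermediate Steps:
$q{\left(u,N \right)} = -10$
$j = -528$ ($j = -6864 + 6336 = -528$)
$Z{\left(T,h \right)} = 7 + T h$ ($Z{\left(T,h \right)} = T h + 7 = 7 + T h$)
$Z{\left(-14,\left(q{\left(7,-7 \right)} - 16\right) \left(-35 + 69\right) \right)} + j = \left(7 - 14 \left(-10 - 16\right) \left(-35 + 69\right)\right) - 528 = \left(7 - 14 \left(-10 - 16\right) 34\right) - 528 = \left(7 - 14 \left(\left(-26\right) 34\right)\right) - 528 = \left(7 - -12376\right) - 528 = \left(7 + 12376\right) - 528 = 12383 - 528 = 11855$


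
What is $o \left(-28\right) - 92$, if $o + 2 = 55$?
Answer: $-1576$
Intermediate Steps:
$o = 53$ ($o = -2 + 55 = 53$)
$o \left(-28\right) - 92 = 53 \left(-28\right) - 92 = -1484 - 92 = -1576$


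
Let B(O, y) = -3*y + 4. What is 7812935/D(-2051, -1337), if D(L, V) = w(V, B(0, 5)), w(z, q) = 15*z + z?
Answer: -7812935/21392 ≈ -365.23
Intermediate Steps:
B(O, y) = 4 - 3*y
w(z, q) = 16*z
D(L, V) = 16*V
7812935/D(-2051, -1337) = 7812935/((16*(-1337))) = 7812935/(-21392) = 7812935*(-1/21392) = -7812935/21392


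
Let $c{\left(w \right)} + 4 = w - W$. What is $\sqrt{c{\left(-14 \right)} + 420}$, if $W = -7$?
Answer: $\sqrt{409} \approx 20.224$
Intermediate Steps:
$c{\left(w \right)} = 3 + w$ ($c{\left(w \right)} = -4 + \left(w - -7\right) = -4 + \left(w + 7\right) = -4 + \left(7 + w\right) = 3 + w$)
$\sqrt{c{\left(-14 \right)} + 420} = \sqrt{\left(3 - 14\right) + 420} = \sqrt{-11 + 420} = \sqrt{409}$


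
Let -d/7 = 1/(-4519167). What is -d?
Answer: -7/4519167 ≈ -1.5490e-6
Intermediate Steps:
d = 7/4519167 (d = -7/(-4519167) = -7*(-1/4519167) = 7/4519167 ≈ 1.5490e-6)
-d = -1*7/4519167 = -7/4519167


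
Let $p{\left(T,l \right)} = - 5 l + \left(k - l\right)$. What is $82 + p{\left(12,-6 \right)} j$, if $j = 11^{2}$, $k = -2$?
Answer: $4196$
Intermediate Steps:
$p{\left(T,l \right)} = -2 - 6 l$ ($p{\left(T,l \right)} = - 5 l - \left(2 + l\right) = -2 - 6 l$)
$j = 121$
$82 + p{\left(12,-6 \right)} j = 82 + \left(-2 - -36\right) 121 = 82 + \left(-2 + 36\right) 121 = 82 + 34 \cdot 121 = 82 + 4114 = 4196$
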